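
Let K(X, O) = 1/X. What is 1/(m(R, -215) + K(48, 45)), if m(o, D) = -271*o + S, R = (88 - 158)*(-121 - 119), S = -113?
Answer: -48/218539823 ≈ -2.1964e-7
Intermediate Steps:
R = 16800 (R = -70*(-240) = 16800)
m(o, D) = -113 - 271*o (m(o, D) = -271*o - 113 = -113 - 271*o)
1/(m(R, -215) + K(48, 45)) = 1/((-113 - 271*16800) + 1/48) = 1/((-113 - 4552800) + 1/48) = 1/(-4552913 + 1/48) = 1/(-218539823/48) = -48/218539823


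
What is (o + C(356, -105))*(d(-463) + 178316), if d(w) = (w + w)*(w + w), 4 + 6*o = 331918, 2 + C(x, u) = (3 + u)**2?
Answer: 68073286032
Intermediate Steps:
C(x, u) = -2 + (3 + u)**2
o = 55319 (o = -2/3 + (1/6)*331918 = -2/3 + 165959/3 = 55319)
d(w) = 4*w**2 (d(w) = (2*w)*(2*w) = 4*w**2)
(o + C(356, -105))*(d(-463) + 178316) = (55319 + (-2 + (3 - 105)**2))*(4*(-463)**2 + 178316) = (55319 + (-2 + (-102)**2))*(4*214369 + 178316) = (55319 + (-2 + 10404))*(857476 + 178316) = (55319 + 10402)*1035792 = 65721*1035792 = 68073286032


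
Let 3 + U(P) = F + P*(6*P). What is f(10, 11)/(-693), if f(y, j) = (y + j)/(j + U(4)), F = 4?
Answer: -1/3564 ≈ -0.00028058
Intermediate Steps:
U(P) = 1 + 6*P**2 (U(P) = -3 + (4 + P*(6*P)) = -3 + (4 + 6*P**2) = 1 + 6*P**2)
f(y, j) = (j + y)/(97 + j) (f(y, j) = (y + j)/(j + (1 + 6*4**2)) = (j + y)/(j + (1 + 6*16)) = (j + y)/(j + (1 + 96)) = (j + y)/(j + 97) = (j + y)/(97 + j))
f(10, 11)/(-693) = ((11 + 10)/(97 + 11))/(-693) = (21/108)*(-1/693) = ((1/108)*21)*(-1/693) = (7/36)*(-1/693) = -1/3564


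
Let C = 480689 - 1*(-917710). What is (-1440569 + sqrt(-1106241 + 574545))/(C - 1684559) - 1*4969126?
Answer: -1421963655591/286160 - I*sqrt(33231)/71540 ≈ -4.9691e+6 - 0.0025481*I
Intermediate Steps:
C = 1398399 (C = 480689 + 917710 = 1398399)
(-1440569 + sqrt(-1106241 + 574545))/(C - 1684559) - 1*4969126 = (-1440569 + sqrt(-1106241 + 574545))/(1398399 - 1684559) - 1*4969126 = (-1440569 + sqrt(-531696))/(-286160) - 4969126 = (-1440569 + 4*I*sqrt(33231))*(-1/286160) - 4969126 = (1440569/286160 - I*sqrt(33231)/71540) - 4969126 = -1421963655591/286160 - I*sqrt(33231)/71540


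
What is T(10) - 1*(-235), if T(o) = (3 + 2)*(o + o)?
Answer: 335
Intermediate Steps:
T(o) = 10*o (T(o) = 5*(2*o) = 10*o)
T(10) - 1*(-235) = 10*10 - 1*(-235) = 100 + 235 = 335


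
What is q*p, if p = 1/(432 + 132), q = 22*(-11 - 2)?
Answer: -143/282 ≈ -0.50709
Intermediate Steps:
q = -286 (q = 22*(-13) = -286)
p = 1/564 ≈ 0.0017731
q*p = -286*1/564 = -143/282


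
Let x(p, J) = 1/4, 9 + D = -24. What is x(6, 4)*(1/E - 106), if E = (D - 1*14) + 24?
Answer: -2439/92 ≈ -26.511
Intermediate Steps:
D = -33 (D = -9 - 24 = -33)
x(p, J) = ¼
E = -23 (E = (-33 - 1*14) + 24 = (-33 - 14) + 24 = -47 + 24 = -23)
x(6, 4)*(1/E - 106) = (1/(-23) - 106)/4 = (-1/23 - 106)/4 = (¼)*(-2439/23) = -2439/92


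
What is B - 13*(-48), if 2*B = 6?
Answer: 627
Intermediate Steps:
B = 3 (B = (1/2)*6 = 3)
B - 13*(-48) = 3 - 13*(-48) = 3 + 624 = 627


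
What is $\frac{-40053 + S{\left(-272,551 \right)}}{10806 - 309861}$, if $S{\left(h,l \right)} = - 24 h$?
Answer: $\frac{2235}{19937} \approx 0.1121$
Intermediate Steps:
$\frac{-40053 + S{\left(-272,551 \right)}}{10806 - 309861} = \frac{-40053 - -6528}{10806 - 309861} = \frac{-40053 + 6528}{-299055} = \left(-33525\right) \left(- \frac{1}{299055}\right) = \frac{2235}{19937}$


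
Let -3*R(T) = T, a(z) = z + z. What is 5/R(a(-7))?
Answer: 15/14 ≈ 1.0714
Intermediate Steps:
a(z) = 2*z
R(T) = -T/3
5/R(a(-7)) = 5/(-2*(-7)/3) = 5/(-⅓*(-14)) = 5/(14/3) = (3/14)*5 = 15/14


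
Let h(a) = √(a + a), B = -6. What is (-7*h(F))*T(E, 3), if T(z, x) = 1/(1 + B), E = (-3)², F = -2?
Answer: 14*I/5 ≈ 2.8*I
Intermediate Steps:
h(a) = √2*√a (h(a) = √(2*a) = √2*√a)
E = 9
T(z, x) = -⅕ (T(z, x) = 1/(1 - 6) = 1/(-5) = -⅕)
(-7*h(F))*T(E, 3) = -7*√2*√(-2)*(-⅕) = -7*√2*I*√2*(-⅕) = -14*I*(-⅕) = 14*I/5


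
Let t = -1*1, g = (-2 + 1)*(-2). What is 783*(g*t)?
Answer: -1566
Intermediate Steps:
g = 2 (g = -1*(-2) = 2)
t = -1
783*(g*t) = 783*(2*(-1)) = 783*(-2) = -1566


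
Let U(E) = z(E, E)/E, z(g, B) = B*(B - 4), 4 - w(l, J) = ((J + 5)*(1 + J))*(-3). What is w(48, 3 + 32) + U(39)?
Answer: 4359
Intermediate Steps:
w(l, J) = 4 + 3*(1 + J)*(5 + J) (w(l, J) = 4 - (J + 5)*(1 + J)*(-3) = 4 - (5 + J)*(1 + J)*(-3) = 4 - (1 + J)*(5 + J)*(-3) = 4 - (-3)*(1 + J)*(5 + J) = 4 + 3*(1 + J)*(5 + J))
z(g, B) = B*(-4 + B)
U(E) = -4 + E (U(E) = (E*(-4 + E))/E = -4 + E)
w(48, 3 + 32) + U(39) = (19 + 3*(3 + 32)² + 18*(3 + 32)) + (-4 + 39) = (19 + 3*35² + 18*35) + 35 = (19 + 3*1225 + 630) + 35 = (19 + 3675 + 630) + 35 = 4324 + 35 = 4359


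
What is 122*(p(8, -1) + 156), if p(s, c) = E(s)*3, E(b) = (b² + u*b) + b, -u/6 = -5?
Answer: 133224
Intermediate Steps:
u = 30 (u = -6*(-5) = 30)
E(b) = b² + 31*b (E(b) = (b² + 30*b) + b = b² + 31*b)
p(s, c) = 3*s*(31 + s) (p(s, c) = (s*(31 + s))*3 = 3*s*(31 + s))
122*(p(8, -1) + 156) = 122*(3*8*(31 + 8) + 156) = 122*(3*8*39 + 156) = 122*(936 + 156) = 122*1092 = 133224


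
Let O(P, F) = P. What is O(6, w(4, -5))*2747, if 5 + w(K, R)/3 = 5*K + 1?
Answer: 16482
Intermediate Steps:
w(K, R) = -12 + 15*K (w(K, R) = -15 + 3*(5*K + 1) = -15 + 3*(1 + 5*K) = -15 + (3 + 15*K) = -12 + 15*K)
O(6, w(4, -5))*2747 = 6*2747 = 16482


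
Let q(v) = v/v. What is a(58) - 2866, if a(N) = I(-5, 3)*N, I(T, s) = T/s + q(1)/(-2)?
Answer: -8975/3 ≈ -2991.7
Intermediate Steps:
q(v) = 1
I(T, s) = -½ + T/s (I(T, s) = T/s + 1/(-2) = T/s + 1*(-½) = T/s - ½ = -½ + T/s)
a(N) = -13*N/6 (a(N) = ((-5 - ½*3)/3)*N = ((-5 - 3/2)/3)*N = ((⅓)*(-13/2))*N = -13*N/6)
a(58) - 2866 = -13/6*58 - 2866 = -377/3 - 2866 = -8975/3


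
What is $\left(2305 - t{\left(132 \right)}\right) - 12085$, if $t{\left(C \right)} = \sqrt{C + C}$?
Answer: $-9780 - 2 \sqrt{66} \approx -9796.3$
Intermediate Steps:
$t{\left(C \right)} = \sqrt{2} \sqrt{C}$ ($t{\left(C \right)} = \sqrt{2 C} = \sqrt{2} \sqrt{C}$)
$\left(2305 - t{\left(132 \right)}\right) - 12085 = \left(2305 - \sqrt{2} \sqrt{132}\right) - 12085 = \left(2305 - \sqrt{2} \cdot 2 \sqrt{33}\right) - 12085 = \left(2305 - 2 \sqrt{66}\right) - 12085 = -9780 - 2 \sqrt{66}$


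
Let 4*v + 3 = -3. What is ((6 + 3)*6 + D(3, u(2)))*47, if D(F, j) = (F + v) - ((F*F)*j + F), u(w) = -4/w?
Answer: 6627/2 ≈ 3313.5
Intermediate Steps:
v = -3/2 (v = -¾ + (¼)*(-3) = -¾ - ¾ = -3/2 ≈ -1.5000)
D(F, j) = -3/2 - j*F² (D(F, j) = (F - 3/2) - ((F*F)*j + F) = (-3/2 + F) - (F²*j + F) = (-3/2 + F) - (j*F² + F) = (-3/2 + F) - (F + j*F²) = (-3/2 + F) + (-F - j*F²) = -3/2 - j*F²)
((6 + 3)*6 + D(3, u(2)))*47 = ((6 + 3)*6 + (-3/2 - 1*(-4/2)*3²))*47 = (9*6 + (-3/2 - 1*(-4*½)*9))*47 = (54 + (-3/2 - 1*(-2)*9))*47 = (54 + (-3/2 + 18))*47 = (54 + 33/2)*47 = (141/2)*47 = 6627/2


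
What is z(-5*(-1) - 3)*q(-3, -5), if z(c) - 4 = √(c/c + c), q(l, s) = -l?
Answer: 12 + 3*√3 ≈ 17.196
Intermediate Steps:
z(c) = 4 + √(1 + c) (z(c) = 4 + √(c/c + c) = 4 + √(1 + c))
z(-5*(-1) - 3)*q(-3, -5) = (4 + √(1 + (-5*(-1) - 3)))*(-1*(-3)) = (4 + √(1 + (5 - 3)))*3 = (4 + √(1 + 2))*3 = (4 + √3)*3 = 12 + 3*√3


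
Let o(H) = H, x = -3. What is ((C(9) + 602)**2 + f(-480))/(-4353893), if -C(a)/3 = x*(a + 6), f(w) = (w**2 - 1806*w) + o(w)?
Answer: -1639969/4353893 ≈ -0.37667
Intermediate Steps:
f(w) = w**2 - 1805*w (f(w) = (w**2 - 1806*w) + w = w**2 - 1805*w)
C(a) = 54 + 9*a (C(a) = -(-9)*(a + 6) = -(-9)*(6 + a) = -3*(-18 - 3*a) = 54 + 9*a)
((C(9) + 602)**2 + f(-480))/(-4353893) = (((54 + 9*9) + 602)**2 - 480*(-1805 - 480))/(-4353893) = (((54 + 81) + 602)**2 - 480*(-2285))*(-1/4353893) = ((135 + 602)**2 + 1096800)*(-1/4353893) = (737**2 + 1096800)*(-1/4353893) = (543169 + 1096800)*(-1/4353893) = 1639969*(-1/4353893) = -1639969/4353893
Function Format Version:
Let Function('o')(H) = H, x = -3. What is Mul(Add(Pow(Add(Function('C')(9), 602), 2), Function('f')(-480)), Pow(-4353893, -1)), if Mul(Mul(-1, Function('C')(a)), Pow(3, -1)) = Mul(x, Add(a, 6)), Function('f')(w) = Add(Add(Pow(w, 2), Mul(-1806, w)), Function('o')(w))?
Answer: Rational(-1639969, 4353893) ≈ -0.37667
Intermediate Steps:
Function('f')(w) = Add(Pow(w, 2), Mul(-1805, w)) (Function('f')(w) = Add(Add(Pow(w, 2), Mul(-1806, w)), w) = Add(Pow(w, 2), Mul(-1805, w)))
Function('C')(a) = Add(54, Mul(9, a)) (Function('C')(a) = Mul(-3, Mul(-3, Add(a, 6))) = Mul(-3, Mul(-3, Add(6, a))) = Mul(-3, Add(-18, Mul(-3, a))) = Add(54, Mul(9, a)))
Mul(Add(Pow(Add(Function('C')(9), 602), 2), Function('f')(-480)), Pow(-4353893, -1)) = Mul(Add(Pow(Add(Add(54, Mul(9, 9)), 602), 2), Mul(-480, Add(-1805, -480))), Pow(-4353893, -1)) = Mul(Add(Pow(Add(Add(54, 81), 602), 2), Mul(-480, -2285)), Rational(-1, 4353893)) = Mul(Add(Pow(Add(135, 602), 2), 1096800), Rational(-1, 4353893)) = Mul(Add(Pow(737, 2), 1096800), Rational(-1, 4353893)) = Mul(Add(543169, 1096800), Rational(-1, 4353893)) = Mul(1639969, Rational(-1, 4353893)) = Rational(-1639969, 4353893)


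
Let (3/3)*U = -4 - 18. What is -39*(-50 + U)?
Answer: 2808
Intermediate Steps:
U = -22 (U = -4 - 18 = -22)
-39*(-50 + U) = -39*(-50 - 22) = -39*(-72) = 2808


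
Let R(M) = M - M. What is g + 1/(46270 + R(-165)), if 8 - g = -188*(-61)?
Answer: -530254199/46270 ≈ -11460.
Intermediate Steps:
R(M) = 0
g = -11460 (g = 8 - (-188)*(-61) = 8 - 1*11468 = 8 - 11468 = -11460)
g + 1/(46270 + R(-165)) = -11460 + 1/(46270 + 0) = -11460 + 1/46270 = -530254199/46270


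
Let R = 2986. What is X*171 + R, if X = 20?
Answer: 6406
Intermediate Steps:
X*171 + R = 20*171 + 2986 = 3420 + 2986 = 6406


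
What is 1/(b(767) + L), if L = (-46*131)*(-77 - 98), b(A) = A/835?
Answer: 835/880550017 ≈ 9.4827e-7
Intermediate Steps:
b(A) = A/835 (b(A) = A*(1/835) = A/835)
L = 1054550 (L = -6026*(-175) = 1054550)
1/(b(767) + L) = 1/((1/835)*767 + 1054550) = 1/(767/835 + 1054550) = 1/(880550017/835) = 835/880550017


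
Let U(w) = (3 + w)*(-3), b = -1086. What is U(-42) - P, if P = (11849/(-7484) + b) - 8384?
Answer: 71760957/7484 ≈ 9588.6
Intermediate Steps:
U(w) = -9 - 3*w
P = -70885329/7484 (P = (11849/(-7484) - 1086) - 8384 = (11849*(-1/7484) - 1086) - 8384 = (-11849/7484 - 1086) - 8384 = -8139473/7484 - 8384 = -70885329/7484 ≈ -9471.6)
U(-42) - P = (-9 - 3*(-42)) - 1*(-70885329/7484) = (-9 + 126) + 70885329/7484 = 117 + 70885329/7484 = 71760957/7484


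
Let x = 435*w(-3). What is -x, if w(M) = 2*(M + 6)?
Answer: -2610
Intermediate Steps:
w(M) = 12 + 2*M (w(M) = 2*(6 + M) = 12 + 2*M)
x = 2610 (x = 435*(12 + 2*(-3)) = 435*(12 - 6) = 435*6 = 2610)
-x = -1*2610 = -2610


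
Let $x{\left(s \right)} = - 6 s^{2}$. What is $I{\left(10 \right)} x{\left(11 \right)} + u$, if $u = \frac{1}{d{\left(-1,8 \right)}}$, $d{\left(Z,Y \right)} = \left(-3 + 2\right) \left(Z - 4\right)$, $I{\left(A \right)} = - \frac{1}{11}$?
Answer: $\frac{331}{5} \approx 66.2$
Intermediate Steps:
$I{\left(A \right)} = - \frac{1}{11}$ ($I{\left(A \right)} = \left(-1\right) \frac{1}{11} = - \frac{1}{11}$)
$d{\left(Z,Y \right)} = 4 - Z$ ($d{\left(Z,Y \right)} = - (-4 + Z) = 4 - Z$)
$u = \frac{1}{5}$ ($u = \frac{1}{4 - -1} = \frac{1}{4 + 1} = \frac{1}{5} \approx 0.2$)
$I{\left(10 \right)} x{\left(11 \right)} + u = - \frac{\left(-6\right) 11^{2}}{11} + \frac{1}{5} = - \frac{\left(-6\right) 121}{11} + \frac{1}{5} = \left(- \frac{1}{11}\right) \left(-726\right) + \frac{1}{5} = 66 + \frac{1}{5} = \frac{331}{5}$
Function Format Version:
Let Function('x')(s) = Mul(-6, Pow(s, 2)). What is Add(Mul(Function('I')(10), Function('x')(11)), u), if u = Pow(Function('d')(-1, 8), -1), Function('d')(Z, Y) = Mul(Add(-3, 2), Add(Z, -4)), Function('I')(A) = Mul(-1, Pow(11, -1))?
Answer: Rational(331, 5) ≈ 66.200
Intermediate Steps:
Function('I')(A) = Rational(-1, 11) (Function('I')(A) = Mul(-1, Rational(1, 11)) = Rational(-1, 11))
Function('d')(Z, Y) = Add(4, Mul(-1, Z)) (Function('d')(Z, Y) = Mul(-1, Add(-4, Z)) = Add(4, Mul(-1, Z)))
u = Rational(1, 5) (u = Pow(Add(4, Mul(-1, -1)), -1) = Pow(Add(4, 1), -1) = Pow(5, -1) = Rational(1, 5) ≈ 0.20000)
Add(Mul(Function('I')(10), Function('x')(11)), u) = Add(Mul(Rational(-1, 11), Mul(-6, Pow(11, 2))), Rational(1, 5)) = Add(Mul(Rational(-1, 11), Mul(-6, 121)), Rational(1, 5)) = Add(Mul(Rational(-1, 11), -726), Rational(1, 5)) = Add(66, Rational(1, 5)) = Rational(331, 5)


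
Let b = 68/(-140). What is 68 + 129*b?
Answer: 187/35 ≈ 5.3429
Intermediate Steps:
b = -17/35 (b = 68*(-1/140) = -17/35 ≈ -0.48571)
68 + 129*b = 68 + 129*(-17/35) = 68 - 2193/35 = 187/35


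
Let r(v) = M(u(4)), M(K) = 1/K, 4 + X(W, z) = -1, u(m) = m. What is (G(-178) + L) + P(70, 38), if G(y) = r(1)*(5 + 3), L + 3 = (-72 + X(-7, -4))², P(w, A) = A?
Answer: 5966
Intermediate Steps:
X(W, z) = -5 (X(W, z) = -4 - 1 = -5)
r(v) = ¼ (r(v) = 1/4 = ¼)
L = 5926 (L = -3 + (-72 - 5)² = -3 + (-77)² = -3 + 5929 = 5926)
G(y) = 2 (G(y) = (5 + 3)/4 = (¼)*8 = 2)
(G(-178) + L) + P(70, 38) = (2 + 5926) + 38 = 5928 + 38 = 5966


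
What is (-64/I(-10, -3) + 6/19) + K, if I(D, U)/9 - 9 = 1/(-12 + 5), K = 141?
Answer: 744859/5301 ≈ 140.51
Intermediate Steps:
I(D, U) = 558/7 (I(D, U) = 81 + 9/(-12 + 5) = 81 + 9/(-7) = 81 + 9*(-⅐) = 81 - 9/7 = 558/7)
(-64/I(-10, -3) + 6/19) + K = (-64/558/7 + 6/19) + 141 = (-64*7/558 + 6*(1/19)) + 141 = (-224/279 + 6/19) + 141 = -2582/5301 + 141 = 744859/5301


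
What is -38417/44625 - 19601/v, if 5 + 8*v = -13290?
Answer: 1297360597/118657875 ≈ 10.934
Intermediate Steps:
v = -13295/8 (v = -5/8 + (⅛)*(-13290) = -5/8 - 6645/4 = -13295/8 ≈ -1661.9)
-38417/44625 - 19601/v = -38417/44625 - 19601/(-13295/8) = -38417*1/44625 - 19601*(-8/13295) = -38417/44625 + 156808/13295 = 1297360597/118657875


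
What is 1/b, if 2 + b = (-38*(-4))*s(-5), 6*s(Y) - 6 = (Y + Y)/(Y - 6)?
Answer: 33/5710 ≈ 0.0057793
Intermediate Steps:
s(Y) = 1 + Y/(3*(-6 + Y)) (s(Y) = 1 + ((Y + Y)/(Y - 6))/6 = 1 + ((2*Y)/(-6 + Y))/6 = 1 + (2*Y/(-6 + Y))/6 = 1 + Y/(3*(-6 + Y)))
b = 5710/33 (b = -2 + (-38*(-4))*(2*(-9 + 2*(-5))/(3*(-6 - 5))) = -2 + 152*((2/3)*(-9 - 10)/(-11)) = -2 + 152*((2/3)*(-1/11)*(-19)) = -2 + 152*(38/33) = -2 + 5776/33 = 5710/33 ≈ 173.03)
1/b = 1/(5710/33) = 33/5710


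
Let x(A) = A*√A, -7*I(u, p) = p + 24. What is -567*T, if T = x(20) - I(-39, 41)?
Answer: -5265 - 22680*√5 ≈ -55979.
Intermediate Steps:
I(u, p) = -24/7 - p/7 (I(u, p) = -(p + 24)/7 = -(24 + p)/7 = -24/7 - p/7)
x(A) = A^(3/2)
T = 65/7 + 40*√5 (T = 20^(3/2) - (-24/7 - ⅐*41) = 40*√5 - (-24/7 - 41/7) = 40*√5 - 1*(-65/7) = 40*√5 + 65/7 = 65/7 + 40*√5 ≈ 98.728)
-567*T = -567*(65/7 + 40*√5) = -5265 - 22680*√5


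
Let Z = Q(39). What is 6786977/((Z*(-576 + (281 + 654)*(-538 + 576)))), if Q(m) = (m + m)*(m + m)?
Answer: 6786977/212660136 ≈ 0.031915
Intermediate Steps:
Q(m) = 4*m**2 (Q(m) = (2*m)*(2*m) = 4*m**2)
Z = 6084 (Z = 4*39**2 = 4*1521 = 6084)
6786977/((Z*(-576 + (281 + 654)*(-538 + 576)))) = 6786977/((6084*(-576 + (281 + 654)*(-538 + 576)))) = 6786977/((6084*(-576 + 935*38))) = 6786977/((6084*(-576 + 35530))) = 6786977/((6084*34954)) = 6786977/212660136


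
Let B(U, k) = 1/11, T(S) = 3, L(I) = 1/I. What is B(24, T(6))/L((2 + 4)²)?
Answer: 36/11 ≈ 3.2727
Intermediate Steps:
B(U, k) = 1/11
B(24, T(6))/L((2 + 4)²) = 1/(11*(1/((2 + 4)²))) = 1/(11*(1/(6²))) = 1/(11*(1/36)) = (1/11)*36 = 36/11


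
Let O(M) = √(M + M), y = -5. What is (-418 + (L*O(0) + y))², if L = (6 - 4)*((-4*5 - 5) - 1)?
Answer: 178929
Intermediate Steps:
L = -52 (L = 2*((-20 - 5) - 1) = 2*(-25 - 1) = 2*(-26) = -52)
O(M) = √2*√M (O(M) = √(2*M) = √2*√M)
(-418 + (L*O(0) + y))² = (-418 + (-52*√2*√0 - 5))² = (-418 + (-52*√2*0 - 5))² = (-418 + (-52*0 - 5))² = (-418 + (0 - 5))² = (-418 - 5)² = (-423)² = 178929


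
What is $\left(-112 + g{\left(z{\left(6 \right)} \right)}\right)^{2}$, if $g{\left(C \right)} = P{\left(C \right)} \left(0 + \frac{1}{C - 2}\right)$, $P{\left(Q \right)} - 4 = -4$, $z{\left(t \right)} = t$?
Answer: $12544$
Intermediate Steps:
$P{\left(Q \right)} = 0$ ($P{\left(Q \right)} = 4 - 4 = 0$)
$g{\left(C \right)} = 0$ ($g{\left(C \right)} = 0 \left(0 + \frac{1}{C - 2}\right) = 0 \left(0 + \frac{1}{-2 + C}\right) = \frac{0}{-2 + C} = 0$)
$\left(-112 + g{\left(z{\left(6 \right)} \right)}\right)^{2} = \left(-112 + 0\right)^{2} = \left(-112\right)^{2} = 12544$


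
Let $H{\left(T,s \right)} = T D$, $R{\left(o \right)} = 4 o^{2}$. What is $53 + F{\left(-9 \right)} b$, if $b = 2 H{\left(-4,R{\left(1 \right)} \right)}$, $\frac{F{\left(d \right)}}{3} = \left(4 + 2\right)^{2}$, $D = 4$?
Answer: $-3403$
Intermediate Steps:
$F{\left(d \right)} = 108$ ($F{\left(d \right)} = 3 \left(4 + 2\right)^{2} = 3 \cdot 6^{2} = 3 \cdot 36 = 108$)
$H{\left(T,s \right)} = 4 T$ ($H{\left(T,s \right)} = T 4 = 4 T$)
$b = -32$ ($b = 2 \cdot 4 \left(-4\right) = 2 \left(-16\right) = -32$)
$53 + F{\left(-9 \right)} b = 53 + 108 \left(-32\right) = 53 - 3456 = -3403$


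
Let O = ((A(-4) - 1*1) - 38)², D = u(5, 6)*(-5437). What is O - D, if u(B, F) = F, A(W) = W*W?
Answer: 33151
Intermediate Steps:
A(W) = W²
D = -32622 (D = 6*(-5437) = -32622)
O = 529 (O = (((-4)² - 1*1) - 38)² = ((16 - 1) - 38)² = (15 - 38)² = (-23)² = 529)
O - D = 529 - 1*(-32622) = 529 + 32622 = 33151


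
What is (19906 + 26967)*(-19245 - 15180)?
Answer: -1613603025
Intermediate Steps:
(19906 + 26967)*(-19245 - 15180) = 46873*(-34425) = -1613603025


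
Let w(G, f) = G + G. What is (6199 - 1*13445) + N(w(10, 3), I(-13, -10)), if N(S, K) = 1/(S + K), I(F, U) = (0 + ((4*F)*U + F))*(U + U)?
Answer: -73329521/10120 ≈ -7246.0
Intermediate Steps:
w(G, f) = 2*G
I(F, U) = 2*U*(F + 4*F*U) (I(F, U) = (0 + (4*F*U + F))*(2*U) = (0 + (F + 4*F*U))*(2*U) = (F + 4*F*U)*(2*U) = 2*U*(F + 4*F*U))
N(S, K) = 1/(K + S)
(6199 - 1*13445) + N(w(10, 3), I(-13, -10)) = (6199 - 1*13445) + 1/(2*(-13)*(-10)*(1 + 4*(-10)) + 2*10) = (6199 - 13445) + 1/(2*(-13)*(-10)*(1 - 40) + 20) = -7246 + 1/(2*(-13)*(-10)*(-39) + 20) = -7246 + 1/(-10140 + 20) = -7246 + 1/(-10120) = -7246 - 1/10120 = -73329521/10120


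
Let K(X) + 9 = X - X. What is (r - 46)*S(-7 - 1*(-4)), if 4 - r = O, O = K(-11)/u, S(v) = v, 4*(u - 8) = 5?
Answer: 4554/37 ≈ 123.08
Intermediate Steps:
u = 37/4 (u = 8 + (1/4)*5 = 8 + 5/4 = 37/4 ≈ 9.2500)
K(X) = -9 (K(X) = -9 + (X - X) = -9 + 0 = -9)
O = -36/37 (O = -9/37/4 = -9*4/37 = -36/37 ≈ -0.97297)
r = 184/37 (r = 4 - 1*(-36/37) = 4 + 36/37 = 184/37 ≈ 4.9730)
(r - 46)*S(-7 - 1*(-4)) = (184/37 - 46)*(-7 - 1*(-4)) = -1518*(-7 + 4)/37 = -1518/37*(-3) = 4554/37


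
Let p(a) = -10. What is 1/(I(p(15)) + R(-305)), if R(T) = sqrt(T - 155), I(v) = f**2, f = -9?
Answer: 81/7021 - 2*I*sqrt(115)/7021 ≈ 0.011537 - 0.0030548*I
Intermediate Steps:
I(v) = 81 (I(v) = (-9)**2 = 81)
R(T) = sqrt(-155 + T)
1/(I(p(15)) + R(-305)) = 1/(81 + sqrt(-155 - 305)) = 1/(81 + sqrt(-460)) = 1/(81 + 2*I*sqrt(115))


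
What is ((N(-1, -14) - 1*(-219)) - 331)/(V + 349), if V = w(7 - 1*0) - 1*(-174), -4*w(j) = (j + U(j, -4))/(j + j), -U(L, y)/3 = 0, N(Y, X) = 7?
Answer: -840/4183 ≈ -0.20081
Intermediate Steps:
U(L, y) = 0 (U(L, y) = -3*0 = 0)
w(j) = -1/8 (w(j) = -(j + 0)/(4*(j + j)) = -j/(4*(2*j)) = -j*1/(2*j)/4 = -1/4*1/2 = -1/8)
V = 1391/8 (V = -1/8 - 1*(-174) = -1/8 + 174 = 1391/8 ≈ 173.88)
((N(-1, -14) - 1*(-219)) - 331)/(V + 349) = ((7 - 1*(-219)) - 331)/(1391/8 + 349) = ((7 + 219) - 331)/(4183/8) = (226 - 331)*(8/4183) = -105*8/4183 = -840/4183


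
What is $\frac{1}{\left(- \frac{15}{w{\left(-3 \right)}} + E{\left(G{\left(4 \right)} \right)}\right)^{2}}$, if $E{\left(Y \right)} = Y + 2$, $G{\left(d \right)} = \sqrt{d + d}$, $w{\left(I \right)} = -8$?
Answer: $\frac{94272}{201601} - \frac{63488 \sqrt{2}}{201601} \approx 0.022254$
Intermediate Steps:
$G{\left(d \right)} = \sqrt{2} \sqrt{d}$ ($G{\left(d \right)} = \sqrt{2 d} = \sqrt{2} \sqrt{d}$)
$E{\left(Y \right)} = 2 + Y$
$\frac{1}{\left(- \frac{15}{w{\left(-3 \right)}} + E{\left(G{\left(4 \right)} \right)}\right)^{2}} = \frac{1}{\left(- \frac{15}{-8} + \left(2 + \sqrt{2} \sqrt{4}\right)\right)^{2}} = \frac{1}{\left(\left(-15\right) \left(- \frac{1}{8}\right) + \left(2 + \sqrt{2} \cdot 2\right)\right)^{2}} = \frac{1}{\left(\frac{15}{8} + \left(2 + 2 \sqrt{2}\right)\right)^{2}} = \frac{1}{\left(\frac{31}{8} + 2 \sqrt{2}\right)^{2}}$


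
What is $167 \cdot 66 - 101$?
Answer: $10921$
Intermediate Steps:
$167 \cdot 66 - 101 = 11022 - 101 = 10921$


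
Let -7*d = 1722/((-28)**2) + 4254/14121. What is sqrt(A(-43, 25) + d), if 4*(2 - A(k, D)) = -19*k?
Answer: I*sqrt(391035325178)/43932 ≈ 14.234*I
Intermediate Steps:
A(k, D) = 2 + 19*k/4 (A(k, D) = 2 - (-19)*k/4 = 2 + 19*k/4)
d = -658369/1845144 (d = -(1722/((-28)**2) + 4254/14121)/7 = -(1722/784 + 4254*(1/14121))/7 = -(1722*(1/784) + 1418/4707)/7 = -(123/56 + 1418/4707)/7 = -1/7*658369/263592 = -658369/1845144 ≈ -0.35681)
sqrt(A(-43, 25) + d) = sqrt((2 + (19/4)*(-43)) - 658369/1845144) = sqrt((2 - 817/4) - 658369/1845144) = sqrt(-809/4 - 658369/1845144) = sqrt(-373838743/1845144) = I*sqrt(391035325178)/43932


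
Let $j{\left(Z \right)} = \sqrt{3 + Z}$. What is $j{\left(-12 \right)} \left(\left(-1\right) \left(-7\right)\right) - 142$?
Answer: $-142 + 21 i \approx -142.0 + 21.0 i$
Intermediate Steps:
$j{\left(-12 \right)} \left(\left(-1\right) \left(-7\right)\right) - 142 = \sqrt{3 - 12} \left(\left(-1\right) \left(-7\right)\right) - 142 = \sqrt{-9} \cdot 7 - 142 = 3 i 7 - 142 = 21 i - 142 = -142 + 21 i$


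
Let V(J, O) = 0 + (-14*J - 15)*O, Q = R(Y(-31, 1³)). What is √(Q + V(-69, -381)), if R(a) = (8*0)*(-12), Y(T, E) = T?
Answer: 3*I*√40259 ≈ 601.94*I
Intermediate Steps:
R(a) = 0 (R(a) = 0*(-12) = 0)
Q = 0
V(J, O) = O*(-15 - 14*J) (V(J, O) = 0 + (-15 - 14*J)*O = 0 + O*(-15 - 14*J) = O*(-15 - 14*J))
√(Q + V(-69, -381)) = √(0 - 1*(-381)*(15 + 14*(-69))) = √(0 - 1*(-381)*(15 - 966)) = √(0 - 1*(-381)*(-951)) = √(0 - 362331) = √(-362331) = 3*I*√40259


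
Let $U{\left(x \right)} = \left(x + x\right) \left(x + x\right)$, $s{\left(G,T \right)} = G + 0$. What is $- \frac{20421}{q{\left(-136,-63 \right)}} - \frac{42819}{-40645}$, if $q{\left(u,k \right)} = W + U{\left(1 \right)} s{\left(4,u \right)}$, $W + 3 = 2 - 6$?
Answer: $- \frac{92180686}{40645} \approx -2267.9$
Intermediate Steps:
$s{\left(G,T \right)} = G$
$W = -7$ ($W = -3 + \left(2 - 6\right) = -3 - 4 = -7$)
$U{\left(x \right)} = 4 x^{2}$ ($U{\left(x \right)} = 2 x 2 x = 4 x^{2}$)
$q{\left(u,k \right)} = 9$ ($q{\left(u,k \right)} = -7 + 4 \cdot 1^{2} \cdot 4 = -7 + 4 \cdot 1 \cdot 4 = -7 + 4 \cdot 4 = -7 + 16 = 9$)
$- \frac{20421}{q{\left(-136,-63 \right)}} - \frac{42819}{-40645} = - \frac{20421}{9} - \frac{42819}{-40645} = \left(-20421\right) \frac{1}{9} - - \frac{42819}{40645} = -2269 + \frac{42819}{40645} = - \frac{92180686}{40645}$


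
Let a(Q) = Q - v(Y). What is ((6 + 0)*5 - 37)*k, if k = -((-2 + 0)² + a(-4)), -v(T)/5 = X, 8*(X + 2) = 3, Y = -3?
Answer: -455/8 ≈ -56.875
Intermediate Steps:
X = -13/8 (X = -2 + (⅛)*3 = -2 + 3/8 = -13/8 ≈ -1.6250)
v(T) = 65/8 (v(T) = -5*(-13/8) = 65/8)
a(Q) = -65/8 + Q (a(Q) = Q - 1*65/8 = Q - 65/8 = -65/8 + Q)
k = 65/8 (k = -((-2 + 0)² + (-65/8 - 4)) = -((-2)² - 97/8) = -(4 - 97/8) = -1*(-65/8) = 65/8 ≈ 8.1250)
((6 + 0)*5 - 37)*k = ((6 + 0)*5 - 37)*(65/8) = (6*5 - 37)*(65/8) = (30 - 37)*(65/8) = -7*65/8 = -455/8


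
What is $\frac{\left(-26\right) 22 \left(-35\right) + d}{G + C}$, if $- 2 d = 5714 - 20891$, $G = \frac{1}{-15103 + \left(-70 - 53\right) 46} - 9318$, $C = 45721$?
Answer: $\frac{1146360137}{1511525364} \approx 0.75841$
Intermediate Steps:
$G = - \frac{193450999}{20761}$ ($G = \frac{1}{-15103 - 5658} - 9318 = \frac{1}{-20761} - 9318 = - \frac{1}{20761} - 9318 = - \frac{193450999}{20761} \approx -9318.0$)
$d = \frac{15177}{2}$ ($d = - \frac{5714 - 20891}{2} = \left(- \frac{1}{2}\right) \left(-15177\right) = \frac{15177}{2} \approx 7588.5$)
$\frac{\left(-26\right) 22 \left(-35\right) + d}{G + C} = \frac{\left(-26\right) 22 \left(-35\right) + \frac{15177}{2}}{- \frac{193450999}{20761} + 45721} = \frac{\left(-572\right) \left(-35\right) + \frac{15177}{2}}{\frac{755762682}{20761}} = \left(20020 + \frac{15177}{2}\right) \frac{20761}{755762682} = \frac{55217}{2} \cdot \frac{20761}{755762682} = \frac{1146360137}{1511525364}$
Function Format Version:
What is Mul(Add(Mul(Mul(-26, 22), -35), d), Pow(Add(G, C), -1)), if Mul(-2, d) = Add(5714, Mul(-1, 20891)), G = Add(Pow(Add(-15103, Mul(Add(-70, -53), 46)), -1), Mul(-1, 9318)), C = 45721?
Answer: Rational(1146360137, 1511525364) ≈ 0.75841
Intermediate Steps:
G = Rational(-193450999, 20761) (G = Add(Pow(Add(-15103, Mul(-123, 46)), -1), -9318) = Add(Pow(Add(-15103, -5658), -1), -9318) = Add(Pow(-20761, -1), -9318) = Add(Rational(-1, 20761), -9318) = Rational(-193450999, 20761) ≈ -9318.0)
d = Rational(15177, 2) (d = Mul(Rational(-1, 2), Add(5714, Mul(-1, 20891))) = Mul(Rational(-1, 2), Add(5714, -20891)) = Mul(Rational(-1, 2), -15177) = Rational(15177, 2) ≈ 7588.5)
Mul(Add(Mul(Mul(-26, 22), -35), d), Pow(Add(G, C), -1)) = Mul(Add(Mul(Mul(-26, 22), -35), Rational(15177, 2)), Pow(Add(Rational(-193450999, 20761), 45721), -1)) = Mul(Add(Mul(-572, -35), Rational(15177, 2)), Pow(Rational(755762682, 20761), -1)) = Mul(Add(20020, Rational(15177, 2)), Rational(20761, 755762682)) = Mul(Rational(55217, 2), Rational(20761, 755762682)) = Rational(1146360137, 1511525364)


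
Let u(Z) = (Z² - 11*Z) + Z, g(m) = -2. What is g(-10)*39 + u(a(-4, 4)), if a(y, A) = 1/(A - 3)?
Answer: -87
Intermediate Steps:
a(y, A) = 1/(-3 + A)
u(Z) = Z² - 10*Z
g(-10)*39 + u(a(-4, 4)) = -2*39 + (-10 + 1/(-3 + 4))/(-3 + 4) = -78 + (-10 + 1/1)/1 = -78 + 1*(-10 + 1) = -78 + 1*(-9) = -78 - 9 = -87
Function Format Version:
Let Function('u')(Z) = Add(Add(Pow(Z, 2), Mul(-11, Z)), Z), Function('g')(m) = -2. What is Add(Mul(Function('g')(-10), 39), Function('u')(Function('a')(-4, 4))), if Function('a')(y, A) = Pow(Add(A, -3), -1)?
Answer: -87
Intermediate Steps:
Function('a')(y, A) = Pow(Add(-3, A), -1)
Function('u')(Z) = Add(Pow(Z, 2), Mul(-10, Z))
Add(Mul(Function('g')(-10), 39), Function('u')(Function('a')(-4, 4))) = Add(Mul(-2, 39), Mul(Pow(Add(-3, 4), -1), Add(-10, Pow(Add(-3, 4), -1)))) = Add(-78, Mul(Pow(1, -1), Add(-10, Pow(1, -1)))) = Add(-78, Mul(1, Add(-10, 1))) = Add(-78, Mul(1, -9)) = Add(-78, -9) = -87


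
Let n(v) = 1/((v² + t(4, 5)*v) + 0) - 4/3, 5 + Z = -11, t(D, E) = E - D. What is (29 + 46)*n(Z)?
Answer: -1595/16 ≈ -99.688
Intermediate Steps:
Z = -16 (Z = -5 - 11 = -16)
n(v) = -4/3 + 1/(v + v²) (n(v) = 1/((v² + (5 - 1*4)*v) + 0) - 4/3 = 1/((v² + (5 - 4)*v) + 0) - 4*⅓ = 1/((v² + 1*v) + 0) - 4/3 = 1/((v² + v) + 0) - 4/3 = 1/((v + v²) + 0) - 4/3 = 1/(v + v²) - 4/3 = -4/3 + 1/(v + v²))
(29 + 46)*n(Z) = (29 + 46)*((⅓)*(3 - 4*(-16) - 4*(-16)²)/(-16*(1 - 16))) = 75*((⅓)*(-1/16)*(3 + 64 - 4*256)/(-15)) = 75*((⅓)*(-1/16)*(-1/15)*(3 + 64 - 1024)) = 75*((⅓)*(-1/16)*(-1/15)*(-957)) = 75*(-319/240) = -1595/16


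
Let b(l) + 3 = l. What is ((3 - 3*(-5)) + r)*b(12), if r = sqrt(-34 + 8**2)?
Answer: 162 + 9*sqrt(30) ≈ 211.29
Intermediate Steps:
b(l) = -3 + l
r = sqrt(30) (r = sqrt(-34 + 64) = sqrt(30) ≈ 5.4772)
((3 - 3*(-5)) + r)*b(12) = ((3 - 3*(-5)) + sqrt(30))*(-3 + 12) = ((3 + 15) + sqrt(30))*9 = (18 + sqrt(30))*9 = 162 + 9*sqrt(30)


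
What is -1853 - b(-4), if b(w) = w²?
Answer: -1869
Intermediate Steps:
-1853 - b(-4) = -1853 - 1*(-4)² = -1853 - 1*16 = -1853 - 16 = -1869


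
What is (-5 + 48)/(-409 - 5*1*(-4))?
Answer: -43/389 ≈ -0.11054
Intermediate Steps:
(-5 + 48)/(-409 - 5*1*(-4)) = 43/(-409 - 5*(-4)) = 43/(-409 + 20) = 43/(-389) = 43*(-1/389) = -43/389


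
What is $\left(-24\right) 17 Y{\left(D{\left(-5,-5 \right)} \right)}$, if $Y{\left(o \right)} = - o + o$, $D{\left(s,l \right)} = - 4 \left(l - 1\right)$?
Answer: $0$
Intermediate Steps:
$D{\left(s,l \right)} = 4 - 4 l$ ($D{\left(s,l \right)} = - 4 \left(-1 + l\right) = 4 - 4 l$)
$Y{\left(o \right)} = 0$
$\left(-24\right) 17 Y{\left(D{\left(-5,-5 \right)} \right)} = \left(-24\right) 17 \cdot 0 = \left(-408\right) 0 = 0$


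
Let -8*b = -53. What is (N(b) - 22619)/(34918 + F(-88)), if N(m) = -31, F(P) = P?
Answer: -755/1161 ≈ -0.65030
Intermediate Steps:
b = 53/8 (b = -⅛*(-53) = 53/8 ≈ 6.6250)
(N(b) - 22619)/(34918 + F(-88)) = (-31 - 22619)/(34918 - 88) = -22650/34830 = -22650*1/34830 = -755/1161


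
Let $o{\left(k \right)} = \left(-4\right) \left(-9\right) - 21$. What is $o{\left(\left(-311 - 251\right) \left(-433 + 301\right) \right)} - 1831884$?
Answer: $-1831869$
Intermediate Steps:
$o{\left(k \right)} = 15$ ($o{\left(k \right)} = 36 - 21 = 15$)
$o{\left(\left(-311 - 251\right) \left(-433 + 301\right) \right)} - 1831884 = 15 - 1831884 = -1831869$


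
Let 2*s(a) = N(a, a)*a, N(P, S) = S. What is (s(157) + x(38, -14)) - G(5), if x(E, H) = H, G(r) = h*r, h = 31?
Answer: 24311/2 ≈ 12156.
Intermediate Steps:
G(r) = 31*r
s(a) = a²/2 (s(a) = (a*a)/2 = a²/2)
(s(157) + x(38, -14)) - G(5) = ((½)*157² - 14) - 31*5 = ((½)*24649 - 14) - 1*155 = (24649/2 - 14) - 155 = 24621/2 - 155 = 24311/2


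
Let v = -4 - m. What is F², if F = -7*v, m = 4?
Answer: 3136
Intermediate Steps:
v = -8 (v = -4 - 1*4 = -4 - 4 = -8)
F = 56 (F = -7*(-8) = 56)
F² = 56² = 3136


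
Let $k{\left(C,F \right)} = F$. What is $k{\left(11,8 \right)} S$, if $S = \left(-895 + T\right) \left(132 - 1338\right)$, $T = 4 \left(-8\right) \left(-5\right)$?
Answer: $7091280$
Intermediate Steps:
$T = 160$ ($T = \left(-32\right) \left(-5\right) = 160$)
$S = 886410$ ($S = \left(-895 + 160\right) \left(132 - 1338\right) = \left(-735\right) \left(-1206\right) = 886410$)
$k{\left(11,8 \right)} S = 8 \cdot 886410 = 7091280$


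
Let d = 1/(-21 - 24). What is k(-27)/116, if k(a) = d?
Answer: -1/5220 ≈ -0.00019157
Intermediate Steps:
d = -1/45 (d = 1/(-45) = -1/45 ≈ -0.022222)
k(a) = -1/45
k(-27)/116 = -1/45/116 = -1/45*1/116 = -1/5220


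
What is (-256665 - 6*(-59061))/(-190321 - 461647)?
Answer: -97701/651968 ≈ -0.14986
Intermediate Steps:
(-256665 - 6*(-59061))/(-190321 - 461647) = (-256665 + 354366)/(-651968) = 97701*(-1/651968) = -97701/651968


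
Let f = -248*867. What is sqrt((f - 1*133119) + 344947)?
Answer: 2*I*sqrt(797) ≈ 56.462*I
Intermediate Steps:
f = -215016
sqrt((f - 1*133119) + 344947) = sqrt((-215016 - 1*133119) + 344947) = sqrt((-215016 - 133119) + 344947) = sqrt(-348135 + 344947) = sqrt(-3188) = 2*I*sqrt(797)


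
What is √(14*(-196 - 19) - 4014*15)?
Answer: 2*I*√15805 ≈ 251.44*I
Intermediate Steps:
√(14*(-196 - 19) - 4014*15) = √(14*(-215) - 60210) = √(-3010 - 60210) = √(-63220) = 2*I*√15805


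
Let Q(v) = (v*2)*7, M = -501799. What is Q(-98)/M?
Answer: 1372/501799 ≈ 0.0027342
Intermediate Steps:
Q(v) = 14*v (Q(v) = (2*v)*7 = 14*v)
Q(-98)/M = (14*(-98))/(-501799) = -1372*(-1/501799) = 1372/501799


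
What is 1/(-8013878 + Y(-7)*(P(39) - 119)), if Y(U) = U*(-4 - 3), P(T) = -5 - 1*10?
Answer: -1/8020444 ≈ -1.2468e-7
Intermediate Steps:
P(T) = -15 (P(T) = -5 - 10 = -15)
Y(U) = -7*U (Y(U) = U*(-7) = -7*U)
1/(-8013878 + Y(-7)*(P(39) - 119)) = 1/(-8013878 + (-7*(-7))*(-15 - 119)) = 1/(-8013878 + 49*(-134)) = 1/(-8013878 - 6566) = 1/(-8020444) = -1/8020444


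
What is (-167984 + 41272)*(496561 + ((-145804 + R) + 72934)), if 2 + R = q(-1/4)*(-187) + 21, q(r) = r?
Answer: -53695065306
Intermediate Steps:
R = 263/4 (R = -2 + (-1/4*(-187) + 21) = -2 + (-1*¼*(-187) + 21) = -2 + (-¼*(-187) + 21) = -2 + (187/4 + 21) = -2 + 271/4 = 263/4 ≈ 65.750)
(-167984 + 41272)*(496561 + ((-145804 + R) + 72934)) = (-167984 + 41272)*(496561 + ((-145804 + 263/4) + 72934)) = -126712*(496561 + (-582953/4 + 72934)) = -126712*(496561 - 291217/4) = -126712*1695027/4 = -53695065306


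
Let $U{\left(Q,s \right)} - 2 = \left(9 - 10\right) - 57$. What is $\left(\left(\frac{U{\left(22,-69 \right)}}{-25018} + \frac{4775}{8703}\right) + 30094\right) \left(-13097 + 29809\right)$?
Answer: $\frac{7821856241248952}{15552261} \approx 5.0294 \cdot 10^{8}$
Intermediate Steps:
$U{\left(Q,s \right)} = -56$ ($U{\left(Q,s \right)} = 2 + \left(\left(9 - 10\right) - 57\right) = 2 - 58 = -56$)
$\left(\left(\frac{U{\left(22,-69 \right)}}{-25018} + \frac{4775}{8703}\right) + 30094\right) \left(-13097 + 29809\right) = \left(\left(- \frac{56}{-25018} + \frac{4775}{8703}\right) + 30094\right) \left(-13097 + 29809\right) = \left(\left(\left(-56\right) \left(- \frac{1}{25018}\right) + 4775 \cdot \frac{1}{8703}\right) + 30094\right) 16712 = \left(\left(\frac{4}{1787} + \frac{4775}{8703}\right) + 30094\right) 16712 = \left(\frac{8567737}{15552261} + 30094\right) 16712 = \frac{468038310271}{15552261} \cdot 16712 = \frac{7821856241248952}{15552261}$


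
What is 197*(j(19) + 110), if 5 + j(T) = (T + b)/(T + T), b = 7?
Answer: 395576/19 ≈ 20820.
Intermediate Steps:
j(T) = -5 + (7 + T)/(2*T) (j(T) = -5 + (T + 7)/(T + T) = -5 + (7 + T)/((2*T)) = -5 + (7 + T)*(1/(2*T)) = -5 + (7 + T)/(2*T))
197*(j(19) + 110) = 197*((½)*(7 - 9*19)/19 + 110) = 197*((½)*(1/19)*(7 - 171) + 110) = 197*((½)*(1/19)*(-164) + 110) = 197*(-82/19 + 110) = 197*(2008/19) = 395576/19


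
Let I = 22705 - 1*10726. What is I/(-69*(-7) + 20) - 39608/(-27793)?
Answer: 352855171/13979879 ≈ 25.240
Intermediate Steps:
I = 11979 (I = 22705 - 10726 = 11979)
I/(-69*(-7) + 20) - 39608/(-27793) = 11979/(-69*(-7) + 20) - 39608/(-27793) = 11979/(483 + 20) - 39608*(-1/27793) = 11979/503 + 39608/27793 = 352855171/13979879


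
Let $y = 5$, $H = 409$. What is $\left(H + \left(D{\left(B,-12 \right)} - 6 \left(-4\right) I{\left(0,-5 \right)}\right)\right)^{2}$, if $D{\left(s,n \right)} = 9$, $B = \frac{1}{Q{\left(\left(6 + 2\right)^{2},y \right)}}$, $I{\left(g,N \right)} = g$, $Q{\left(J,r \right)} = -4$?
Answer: $174724$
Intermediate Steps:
$B = - \frac{1}{4}$ ($B = \frac{1}{-4} = - \frac{1}{4} \approx -0.25$)
$\left(H + \left(D{\left(B,-12 \right)} - 6 \left(-4\right) I{\left(0,-5 \right)}\right)\right)^{2} = \left(409 + \left(9 - 6 \left(-4\right) 0\right)\right)^{2} = \left(409 + \left(9 - \left(-24\right) 0\right)\right)^{2} = \left(409 + \left(9 - 0\right)\right)^{2} = \left(409 + \left(9 + 0\right)\right)^{2} = \left(409 + 9\right)^{2} = 418^{2} = 174724$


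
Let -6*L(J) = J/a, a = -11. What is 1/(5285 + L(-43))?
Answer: 66/348767 ≈ 0.00018924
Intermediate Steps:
L(J) = J/66 (L(J) = -J/(6*(-11)) = -J*(-1)/(6*11) = -(-1)*J/66 = J/66)
1/(5285 + L(-43)) = 1/(5285 + (1/66)*(-43)) = 1/(5285 - 43/66) = 1/(348767/66) = 66/348767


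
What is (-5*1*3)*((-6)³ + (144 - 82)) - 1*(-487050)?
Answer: 489360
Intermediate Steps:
(-5*1*3)*((-6)³ + (144 - 82)) - 1*(-487050) = (-5*3)*(-216 + 62) + 487050 = -15*(-154) + 487050 = 2310 + 487050 = 489360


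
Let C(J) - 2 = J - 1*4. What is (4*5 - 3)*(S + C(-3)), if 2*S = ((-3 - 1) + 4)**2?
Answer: -85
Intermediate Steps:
C(J) = -2 + J (C(J) = 2 + (J - 1*4) = 2 + (J - 4) = 2 + (-4 + J) = -2 + J)
S = 0 (S = ((-3 - 1) + 4)**2/2 = (-4 + 4)**2/2 = (1/2)*0**2 = (1/2)*0 = 0)
(4*5 - 3)*(S + C(-3)) = (4*5 - 3)*(0 + (-2 - 3)) = (20 - 3)*(0 - 5) = 17*(-5) = -85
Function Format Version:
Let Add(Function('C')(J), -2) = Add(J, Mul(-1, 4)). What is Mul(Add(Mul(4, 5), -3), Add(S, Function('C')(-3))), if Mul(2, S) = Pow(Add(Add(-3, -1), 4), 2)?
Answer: -85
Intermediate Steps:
Function('C')(J) = Add(-2, J) (Function('C')(J) = Add(2, Add(J, Mul(-1, 4))) = Add(2, Add(J, -4)) = Add(2, Add(-4, J)) = Add(-2, J))
S = 0 (S = Mul(Rational(1, 2), Pow(Add(Add(-3, -1), 4), 2)) = Mul(Rational(1, 2), Pow(Add(-4, 4), 2)) = Mul(Rational(1, 2), Pow(0, 2)) = Mul(Rational(1, 2), 0) = 0)
Mul(Add(Mul(4, 5), -3), Add(S, Function('C')(-3))) = Mul(Add(Mul(4, 5), -3), Add(0, Add(-2, -3))) = Mul(Add(20, -3), Add(0, -5)) = Mul(17, -5) = -85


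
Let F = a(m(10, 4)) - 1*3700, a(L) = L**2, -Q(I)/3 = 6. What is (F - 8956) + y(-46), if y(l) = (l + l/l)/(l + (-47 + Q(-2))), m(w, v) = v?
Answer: -467665/37 ≈ -12640.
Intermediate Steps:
Q(I) = -18 (Q(I) = -3*6 = -18)
F = -3684 (F = 4**2 - 1*3700 = 16 - 3700 = -3684)
y(l) = (1 + l)/(-65 + l) (y(l) = (l + l/l)/(l + (-47 - 18)) = (l + 1)/(l - 65) = (1 + l)/(-65 + l))
(F - 8956) + y(-46) = (-3684 - 8956) + (1 - 46)/(-65 - 46) = -12640 - 45/(-111) = -12640 - 1/111*(-45) = -12640 + 15/37 = -467665/37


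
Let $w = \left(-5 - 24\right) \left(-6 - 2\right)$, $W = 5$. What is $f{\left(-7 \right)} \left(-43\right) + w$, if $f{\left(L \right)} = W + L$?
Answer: $318$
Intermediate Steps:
$w = 232$ ($w = \left(-29\right) \left(-8\right) = 232$)
$f{\left(L \right)} = 5 + L$
$f{\left(-7 \right)} \left(-43\right) + w = \left(5 - 7\right) \left(-43\right) + 232 = \left(-2\right) \left(-43\right) + 232 = 86 + 232 = 318$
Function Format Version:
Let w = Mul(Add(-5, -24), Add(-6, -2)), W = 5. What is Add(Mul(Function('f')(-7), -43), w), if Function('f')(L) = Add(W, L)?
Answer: 318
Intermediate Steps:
w = 232 (w = Mul(-29, -8) = 232)
Function('f')(L) = Add(5, L)
Add(Mul(Function('f')(-7), -43), w) = Add(Mul(Add(5, -7), -43), 232) = Add(Mul(-2, -43), 232) = Add(86, 232) = 318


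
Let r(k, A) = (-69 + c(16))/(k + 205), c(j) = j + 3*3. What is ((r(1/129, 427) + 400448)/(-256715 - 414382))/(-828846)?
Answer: 2647560533/3677554737545913 ≈ 7.1992e-7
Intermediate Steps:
c(j) = 9 + j (c(j) = j + 9 = 9 + j)
r(k, A) = -44/(205 + k) (r(k, A) = (-69 + (9 + 16))/(k + 205) = (-69 + 25)/(205 + k) = -44/(205 + k))
((r(1/129, 427) + 400448)/(-256715 - 414382))/(-828846) = ((-44/(205 + 1/129) + 400448)/(-256715 - 414382))/(-828846) = ((-44/(205 + 1/129) + 400448)/(-671097))*(-1/828846) = ((-44/26446/129 + 400448)*(-1/671097))*(-1/828846) = ((-44*129/26446 + 400448)*(-1/671097))*(-1/828846) = ((-2838/13223 + 400448)*(-1/671097))*(-1/828846) = ((5295121066/13223)*(-1/671097))*(-1/828846) = -5295121066/8873915631*(-1/828846) = 2647560533/3677554737545913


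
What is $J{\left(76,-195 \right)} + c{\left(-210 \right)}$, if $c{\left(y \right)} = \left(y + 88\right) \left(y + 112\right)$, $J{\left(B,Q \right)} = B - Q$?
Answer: $12227$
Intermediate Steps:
$c{\left(y \right)} = \left(88 + y\right) \left(112 + y\right)$
$J{\left(76,-195 \right)} + c{\left(-210 \right)} = \left(76 - -195\right) + \left(9856 + \left(-210\right)^{2} + 200 \left(-210\right)\right) = \left(76 + 195\right) + \left(9856 + 44100 - 42000\right) = 271 + 11956 = 12227$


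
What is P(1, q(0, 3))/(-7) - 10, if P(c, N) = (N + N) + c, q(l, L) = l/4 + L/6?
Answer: -72/7 ≈ -10.286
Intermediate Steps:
q(l, L) = l/4 + L/6 (q(l, L) = l*(¼) + L*(⅙) = l/4 + L/6)
P(c, N) = c + 2*N (P(c, N) = 2*N + c = c + 2*N)
P(1, q(0, 3))/(-7) - 10 = (1 + 2*((¼)*0 + (⅙)*3))/(-7) - 10 = -(1 + 2*(0 + ½))/7 - 10 = -(1 + 2*(½))/7 - 10 = -(1 + 1)/7 - 10 = -⅐*2 - 10 = -2/7 - 10 = -72/7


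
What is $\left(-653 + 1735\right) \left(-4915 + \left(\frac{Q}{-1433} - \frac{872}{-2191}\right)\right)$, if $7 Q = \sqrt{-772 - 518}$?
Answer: $- \frac{11650860226}{2191} - \frac{1082 i \sqrt{1290}}{10031} \approx -5.3176 \cdot 10^{6} - 3.8742 i$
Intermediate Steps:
$Q = \frac{i \sqrt{1290}}{7}$ ($Q = \frac{\sqrt{-772 - 518}}{7} = \frac{\sqrt{-1290}}{7} = \frac{i \sqrt{1290}}{7} \approx 5.1309 i$)
$\left(-653 + 1735\right) \left(-4915 + \left(\frac{Q}{-1433} - \frac{872}{-2191}\right)\right) = \left(-653 + 1735\right) \left(-4915 + \left(\frac{\frac{1}{7} i \sqrt{1290}}{-1433} - \frac{872}{-2191}\right)\right) = 1082 \left(-4915 + \left(\frac{i \sqrt{1290}}{7} \left(- \frac{1}{1433}\right) - - \frac{872}{2191}\right)\right) = 1082 \left(-4915 + \left(- \frac{i \sqrt{1290}}{10031} + \frac{872}{2191}\right)\right) = 1082 \left(-4915 + \left(\frac{872}{2191} - \frac{i \sqrt{1290}}{10031}\right)\right) = 1082 \left(- \frac{10767893}{2191} - \frac{i \sqrt{1290}}{10031}\right) = - \frac{11650860226}{2191} - \frac{1082 i \sqrt{1290}}{10031}$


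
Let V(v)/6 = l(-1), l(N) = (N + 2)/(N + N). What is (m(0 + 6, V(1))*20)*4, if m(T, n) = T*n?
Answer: -1440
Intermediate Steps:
l(N) = (2 + N)/(2*N) (l(N) = (2 + N)/((2*N)) = (2 + N)*(1/(2*N)) = (2 + N)/(2*N))
V(v) = -3 (V(v) = 6*((1/2)*(2 - 1)/(-1)) = 6*((1/2)*(-1)*1) = 6*(-1/2) = -3)
(m(0 + 6, V(1))*20)*4 = (((0 + 6)*(-3))*20)*4 = ((6*(-3))*20)*4 = -18*20*4 = -360*4 = -1440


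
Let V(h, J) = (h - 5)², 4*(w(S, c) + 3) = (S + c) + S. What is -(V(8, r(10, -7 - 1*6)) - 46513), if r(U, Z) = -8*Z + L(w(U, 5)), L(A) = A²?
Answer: 46504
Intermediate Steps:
w(S, c) = -3 + S/2 + c/4 (w(S, c) = -3 + ((S + c) + S)/4 = -3 + (c + 2*S)/4 = -3 + (S/2 + c/4) = -3 + S/2 + c/4)
r(U, Z) = (-7/4 + U/2)² - 8*Z (r(U, Z) = -8*Z + (-3 + U/2 + (¼)*5)² = -8*Z + (-3 + U/2 + 5/4)² = -8*Z + (-7/4 + U/2)² = (-7/4 + U/2)² - 8*Z)
V(h, J) = (-5 + h)²
-(V(8, r(10, -7 - 1*6)) - 46513) = -((-5 + 8)² - 46513) = -(3² - 46513) = -(9 - 46513) = -1*(-46504) = 46504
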